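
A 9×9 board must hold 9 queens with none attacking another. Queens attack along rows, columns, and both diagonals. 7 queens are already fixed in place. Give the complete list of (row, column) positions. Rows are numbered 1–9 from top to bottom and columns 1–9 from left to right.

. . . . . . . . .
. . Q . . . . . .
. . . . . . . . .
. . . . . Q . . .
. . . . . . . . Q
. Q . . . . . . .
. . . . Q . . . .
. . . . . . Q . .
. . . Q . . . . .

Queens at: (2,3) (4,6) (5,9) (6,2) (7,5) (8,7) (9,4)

(1,1) (2,3) (3,8) (4,6) (5,9) (6,2) (7,5) (8,7) (9,4)

Row 1: attacked by (2,3)→{2,3,4}; (4,6)→{3,6,9}; (5,9)→{5,9}; (6,2)→{2,7}; (7,5)→{5}; (8,7)→{7}; (9,4)→{4}. Safe: 1, 8. Place at column 1.
Row 3: attacked by (1,1)→{1,3}; (2,3)→{2,3,4}; (4,6)→{5,6,7}; (5,9)→{7,9}; (6,2)→{2,5}; (7,5)→{1,5,9}; (8,7)→{2,7}; (9,4)→{4}. Safe: 8. Place at column 8.
Columns [1, 3, 8, 6, 9, 2, 5, 7, 4], r−c [0, -1, -5, -2, -4, 4, 2, 1, 5], r+c [2, 5, 11, 10, 14, 8, 12, 15, 13] are all distinct, so no two queens attack.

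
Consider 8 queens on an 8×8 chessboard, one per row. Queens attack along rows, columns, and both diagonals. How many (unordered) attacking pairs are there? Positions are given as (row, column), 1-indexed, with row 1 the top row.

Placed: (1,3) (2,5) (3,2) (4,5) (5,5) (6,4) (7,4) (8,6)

Same column: (2,5)–(4,5) (column 5); (2,5)–(5,5) (column 5); (4,5)–(5,5) (column 5); (6,4)–(7,4) (column 4).
Same diagonal: (5,5)–(6,4) (|5−6| = |5−4| = 1); (6,4)–(8,6) (|6−8| = |4−6| = 2).
Total attacking pairs: 6.

6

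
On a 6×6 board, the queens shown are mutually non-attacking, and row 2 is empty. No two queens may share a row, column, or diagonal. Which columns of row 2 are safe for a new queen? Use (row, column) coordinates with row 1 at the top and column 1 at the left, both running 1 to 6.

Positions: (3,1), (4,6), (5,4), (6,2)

(3,1) attacks row 2 at column 1 and diagonals 2.
(4,6) attacks row 2 at column 6 and diagonals 4.
(5,4) attacks row 2 at column 4 and diagonals 1.
(6,2) attacks row 2 at column 2 and diagonals 6.
Attacked columns: {1, 2, 4, 6}. Safe: {3, 5}.

columns 3, 5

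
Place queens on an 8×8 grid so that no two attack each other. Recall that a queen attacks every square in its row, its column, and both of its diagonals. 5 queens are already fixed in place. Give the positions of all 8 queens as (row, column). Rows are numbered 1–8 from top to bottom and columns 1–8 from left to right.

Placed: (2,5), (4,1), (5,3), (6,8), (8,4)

(1,2) (2,5) (3,7) (4,1) (5,3) (6,8) (7,6) (8,4)

Row 1: attacked by (2,5)→{4,5,6}; (4,1)→{1,4}; (5,3)→{3,7}; (6,8)→{3,8}; (8,4)→{4}. Safe: 2. Place at column 2.
Row 3: attacked by (1,2)→{2,4}; (2,5)→{4,5,6}; (4,1)→{1,2}; (5,3)→{1,3,5}; (6,8)→{5,8}; (8,4)→{4}. Safe: 7. Place at column 7.
Row 7: attacked by (1,2)→{2,8}; (2,5)→{5}; (3,7)→{3,7}; (4,1)→{1,4}; (5,3)→{1,3,5}; (6,8)→{7,8}; (8,4)→{3,4,5}. Safe: 6. Place at column 6.
Columns [2, 5, 7, 1, 3, 8, 6, 4], r−c [-1, -3, -4, 3, 2, -2, 1, 4], r+c [3, 7, 10, 5, 8, 14, 13, 12] are all distinct, so no two queens attack.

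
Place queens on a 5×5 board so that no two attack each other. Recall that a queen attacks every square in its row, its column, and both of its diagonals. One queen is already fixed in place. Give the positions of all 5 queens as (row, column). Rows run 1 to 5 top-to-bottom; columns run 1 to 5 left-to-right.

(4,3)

Row 1: attacked by (4,3)→{3}. Safe: 1, 2, 4, 5. Place at column 2.
Row 2: attacked by (1,2)→{1,2,3}; (4,3)→{1,3,5}. Safe: 4. Place at column 4.
Row 3: attacked by (1,2)→{2,4}; (2,4)→{3,4,5}; (4,3)→{2,3,4}. Safe: 1. Place at column 1.
Row 5: attacked by (1,2)→{2}; (2,4)→{1,4}; (3,1)→{1,3}; (4,3)→{2,3,4}. Safe: 5. Place at column 5.
Columns [2, 4, 1, 3, 5], r−c [-1, -2, 2, 1, 0], r+c [3, 6, 4, 7, 10] are all distinct, so no two queens attack.

(1,2) (2,4) (3,1) (4,3) (5,5)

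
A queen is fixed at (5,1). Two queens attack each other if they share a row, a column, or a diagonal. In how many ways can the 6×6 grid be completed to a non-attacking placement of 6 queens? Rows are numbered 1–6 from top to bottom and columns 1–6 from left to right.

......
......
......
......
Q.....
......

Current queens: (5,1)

1

Branch on row 1: col 2 → 0; col 3 → 1; col 4 → 0; col 6 → 0.
Sum: 0 + 1 + 0 + 0 = 1.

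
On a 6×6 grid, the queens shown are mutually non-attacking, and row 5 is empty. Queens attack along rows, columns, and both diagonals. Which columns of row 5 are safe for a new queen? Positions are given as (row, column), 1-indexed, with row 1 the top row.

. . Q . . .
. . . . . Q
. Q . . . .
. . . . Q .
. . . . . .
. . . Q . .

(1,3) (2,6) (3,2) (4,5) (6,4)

columns 1

(1,3) attacks row 5 at column 3.
(2,6) attacks row 5 at column 6 and diagonals 3.
(3,2) attacks row 5 at column 2 and diagonals 4.
(4,5) attacks row 5 at column 5 and diagonals 4, 6.
(6,4) attacks row 5 at column 4 and diagonals 3, 5.
Attacked columns: {2, 3, 4, 5, 6}. Safe: {1}.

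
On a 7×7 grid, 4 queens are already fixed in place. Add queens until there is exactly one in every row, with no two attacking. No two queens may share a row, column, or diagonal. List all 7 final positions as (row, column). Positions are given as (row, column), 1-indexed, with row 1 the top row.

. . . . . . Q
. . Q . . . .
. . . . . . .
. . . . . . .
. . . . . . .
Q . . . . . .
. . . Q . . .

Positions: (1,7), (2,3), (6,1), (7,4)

Row 3: attacked by (1,7)→{5,7}; (2,3)→{2,3,4}; (6,1)→{1,4}; (7,4)→{4}. Safe: 6. Place at column 6.
Row 4: attacked by (1,7)→{4,7}; (2,3)→{1,3,5}; (3,6)→{5,6,7}; (6,1)→{1,3}; (7,4)→{1,4,7}. Safe: 2. Place at column 2.
Row 5: attacked by (1,7)→{3,7}; (2,3)→{3,6}; (3,6)→{4,6}; (4,2)→{1,2,3}; (6,1)→{1,2}; (7,4)→{2,4,6}. Safe: 5. Place at column 5.
Columns [7, 3, 6, 2, 5, 1, 4], r−c [-6, -1, -3, 2, 0, 5, 3], r+c [8, 5, 9, 6, 10, 7, 11] are all distinct, so no two queens attack.

(1,7) (2,3) (3,6) (4,2) (5,5) (6,1) (7,4)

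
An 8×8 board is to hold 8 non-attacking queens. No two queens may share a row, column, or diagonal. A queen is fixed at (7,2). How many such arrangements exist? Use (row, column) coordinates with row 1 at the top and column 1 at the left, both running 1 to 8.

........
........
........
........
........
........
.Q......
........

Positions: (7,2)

Branch on row 1: col 1 → 2; col 3 → 3; col 4 → 1; col 5 → 2; col 6 → 5; col 7 → 3.
Sum: 2 + 3 + 1 + 2 + 5 + 3 = 16.

16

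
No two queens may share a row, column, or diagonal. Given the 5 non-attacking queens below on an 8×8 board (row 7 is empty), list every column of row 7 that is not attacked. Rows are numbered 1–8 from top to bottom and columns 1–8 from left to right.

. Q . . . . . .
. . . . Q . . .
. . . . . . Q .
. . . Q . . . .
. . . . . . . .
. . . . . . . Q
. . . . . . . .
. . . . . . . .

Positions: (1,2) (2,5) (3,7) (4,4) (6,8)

(1,2) attacks row 7 at column 2 and diagonals 8.
(2,5) attacks row 7 at column 5.
(3,7) attacks row 7 at column 7 and diagonals 3.
(4,4) attacks row 7 at column 4 and diagonals 1, 7.
(6,8) attacks row 7 at column 8 and diagonals 7.
Attacked columns: {1, 2, 3, 4, 5, 7, 8}. Safe: {6}.

columns 6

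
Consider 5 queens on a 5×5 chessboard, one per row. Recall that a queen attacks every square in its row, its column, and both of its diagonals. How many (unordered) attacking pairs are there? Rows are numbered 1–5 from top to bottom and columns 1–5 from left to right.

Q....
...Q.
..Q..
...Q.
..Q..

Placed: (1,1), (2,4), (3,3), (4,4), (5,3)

7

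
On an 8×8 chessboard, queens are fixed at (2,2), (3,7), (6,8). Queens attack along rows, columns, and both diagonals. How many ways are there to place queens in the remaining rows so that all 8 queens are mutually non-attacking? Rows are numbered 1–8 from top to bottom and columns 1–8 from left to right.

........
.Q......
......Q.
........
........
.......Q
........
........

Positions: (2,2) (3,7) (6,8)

4

Branch on row 1: col 4 → 3; col 6 → 1.
Sum: 3 + 1 = 4.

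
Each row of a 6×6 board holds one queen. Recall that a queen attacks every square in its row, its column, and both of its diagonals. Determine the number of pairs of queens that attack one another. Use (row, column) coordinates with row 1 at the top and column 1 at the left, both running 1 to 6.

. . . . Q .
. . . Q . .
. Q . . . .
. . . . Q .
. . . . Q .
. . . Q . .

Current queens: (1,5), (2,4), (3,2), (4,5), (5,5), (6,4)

Same column: (1,5)–(4,5) (column 5); (1,5)–(5,5) (column 5); (2,4)–(6,4) (column 4); (4,5)–(5,5) (column 5).
Same diagonal: (1,5)–(2,4) (|1−2| = |5−4| = 1); (5,5)–(6,4) (|5−6| = |5−4| = 1).
Total attacking pairs: 6.

6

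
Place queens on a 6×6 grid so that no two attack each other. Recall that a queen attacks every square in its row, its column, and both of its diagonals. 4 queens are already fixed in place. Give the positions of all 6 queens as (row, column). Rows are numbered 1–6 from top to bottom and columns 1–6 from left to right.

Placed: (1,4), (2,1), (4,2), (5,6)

Row 3: attacked by (1,4)→{2,4,6}; (2,1)→{1,2}; (4,2)→{1,2,3}; (5,6)→{4,6}. Safe: 5. Place at column 5.
Row 6: attacked by (1,4)→{4}; (2,1)→{1,5}; (3,5)→{2,5}; (4,2)→{2,4}; (5,6)→{5,6}. Safe: 3. Place at column 3.
Columns [4, 1, 5, 2, 6, 3], r−c [-3, 1, -2, 2, -1, 3], r+c [5, 3, 8, 6, 11, 9] are all distinct, so no two queens attack.

(1,4) (2,1) (3,5) (4,2) (5,6) (6,3)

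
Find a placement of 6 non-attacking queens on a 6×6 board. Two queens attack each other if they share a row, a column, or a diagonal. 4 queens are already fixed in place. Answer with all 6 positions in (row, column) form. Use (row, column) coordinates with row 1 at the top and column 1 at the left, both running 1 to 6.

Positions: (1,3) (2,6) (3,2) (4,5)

(1,3) (2,6) (3,2) (4,5) (5,1) (6,4)

Row 5: attacked by (1,3)→{3}; (2,6)→{3,6}; (3,2)→{2,4}; (4,5)→{4,5,6}. Safe: 1. Place at column 1.
Row 6: attacked by (1,3)→{3}; (2,6)→{2,6}; (3,2)→{2,5}; (4,5)→{3,5}; (5,1)→{1,2}. Safe: 4. Place at column 4.
Columns [3, 6, 2, 5, 1, 4], r−c [-2, -4, 1, -1, 4, 2], r+c [4, 8, 5, 9, 6, 10] are all distinct, so no two queens attack.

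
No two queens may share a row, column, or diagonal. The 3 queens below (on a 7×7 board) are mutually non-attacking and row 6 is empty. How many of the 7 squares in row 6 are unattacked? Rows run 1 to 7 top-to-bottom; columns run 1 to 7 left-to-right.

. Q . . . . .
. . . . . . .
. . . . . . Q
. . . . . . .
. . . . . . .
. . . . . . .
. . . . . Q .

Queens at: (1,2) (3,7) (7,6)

2

(1,2) attacks row 6 at column 2 and diagonals 7.
(3,7) attacks row 6 at column 7 and diagonals 4.
(7,6) attacks row 6 at column 6 and diagonals 5, 7.
Attacked columns: {2, 4, 5, 6, 7}. Safe: {1, 3}.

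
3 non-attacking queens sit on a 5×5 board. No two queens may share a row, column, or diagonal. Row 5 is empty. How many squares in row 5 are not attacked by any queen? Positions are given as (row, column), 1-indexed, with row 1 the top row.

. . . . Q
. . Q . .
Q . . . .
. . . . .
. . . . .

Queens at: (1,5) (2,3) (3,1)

2

(1,5) attacks row 5 at column 5 and diagonals 1.
(2,3) attacks row 5 at column 3.
(3,1) attacks row 5 at column 1 and diagonals 3.
Attacked columns: {1, 3, 5}. Safe: {2, 4}.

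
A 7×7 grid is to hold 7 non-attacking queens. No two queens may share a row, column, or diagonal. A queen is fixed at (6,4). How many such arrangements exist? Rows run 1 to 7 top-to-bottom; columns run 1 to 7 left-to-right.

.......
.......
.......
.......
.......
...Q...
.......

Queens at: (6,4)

Branch on row 1: col 1 → 1; col 2 → 1; col 3 → 1; col 5 → 1; col 6 → 1; col 7 → 1.
Sum: 1 + 1 + 1 + 1 + 1 + 1 = 6.

6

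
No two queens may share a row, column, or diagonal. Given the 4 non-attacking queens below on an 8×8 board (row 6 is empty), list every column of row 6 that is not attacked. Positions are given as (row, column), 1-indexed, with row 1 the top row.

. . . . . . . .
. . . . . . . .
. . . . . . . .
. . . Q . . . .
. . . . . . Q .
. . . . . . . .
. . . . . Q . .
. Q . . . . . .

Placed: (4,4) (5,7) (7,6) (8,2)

columns 1, 3

(4,4) attacks row 6 at column 4 and diagonals 2, 6.
(5,7) attacks row 6 at column 7 and diagonals 6, 8.
(7,6) attacks row 6 at column 6 and diagonals 5, 7.
(8,2) attacks row 6 at column 2 and diagonals 4.
Attacked columns: {2, 4, 5, 6, 7, 8}. Safe: {1, 3}.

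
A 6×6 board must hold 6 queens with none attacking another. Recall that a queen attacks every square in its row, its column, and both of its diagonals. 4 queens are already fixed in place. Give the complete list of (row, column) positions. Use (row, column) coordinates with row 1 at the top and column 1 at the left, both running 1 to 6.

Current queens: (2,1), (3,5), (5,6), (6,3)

Row 1: attacked by (2,1)→{1,2}; (3,5)→{3,5}; (5,6)→{2,6}; (6,3)→{3}. Safe: 4. Place at column 4.
Row 4: attacked by (1,4)→{1,4}; (2,1)→{1,3}; (3,5)→{4,5,6}; (5,6)→{5,6}; (6,3)→{1,3,5}. Safe: 2. Place at column 2.
Columns [4, 1, 5, 2, 6, 3], r−c [-3, 1, -2, 2, -1, 3], r+c [5, 3, 8, 6, 11, 9] are all distinct, so no two queens attack.

(1,4) (2,1) (3,5) (4,2) (5,6) (6,3)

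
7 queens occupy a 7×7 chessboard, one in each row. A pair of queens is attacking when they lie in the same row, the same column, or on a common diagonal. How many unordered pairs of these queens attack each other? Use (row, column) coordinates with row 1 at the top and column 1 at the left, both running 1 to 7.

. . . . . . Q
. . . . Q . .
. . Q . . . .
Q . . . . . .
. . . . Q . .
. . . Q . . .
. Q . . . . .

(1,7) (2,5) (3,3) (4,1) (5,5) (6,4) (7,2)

Same column: (2,5)–(5,5) (column 5).
Same diagonal: (3,3)–(5,5) (|3−5| = |3−5| = 2); (5,5)–(6,4) (|5−6| = |5−4| = 1).
Total attacking pairs: 3.

3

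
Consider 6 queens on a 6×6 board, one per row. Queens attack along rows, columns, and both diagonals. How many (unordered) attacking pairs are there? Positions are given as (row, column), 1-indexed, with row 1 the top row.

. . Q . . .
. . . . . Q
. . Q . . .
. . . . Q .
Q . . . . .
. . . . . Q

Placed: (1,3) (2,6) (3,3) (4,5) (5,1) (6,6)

4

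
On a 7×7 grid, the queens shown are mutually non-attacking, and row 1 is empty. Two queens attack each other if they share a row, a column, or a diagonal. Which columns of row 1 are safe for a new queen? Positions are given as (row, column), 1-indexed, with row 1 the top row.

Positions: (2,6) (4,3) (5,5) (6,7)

columns 4

(2,6) attacks row 1 at column 6 and diagonals 5, 7.
(4,3) attacks row 1 at column 3 and diagonals 6.
(5,5) attacks row 1 at column 5 and diagonals 1.
(6,7) attacks row 1 at column 7 and diagonals 2.
Attacked columns: {1, 2, 3, 5, 6, 7}. Safe: {4}.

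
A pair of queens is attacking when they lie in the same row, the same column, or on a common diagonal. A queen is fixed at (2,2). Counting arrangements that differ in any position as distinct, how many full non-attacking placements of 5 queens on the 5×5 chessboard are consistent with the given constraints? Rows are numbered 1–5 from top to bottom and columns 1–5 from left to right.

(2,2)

2

Branch on row 1: col 4 → 1; col 5 → 1.
Sum: 1 + 1 = 2.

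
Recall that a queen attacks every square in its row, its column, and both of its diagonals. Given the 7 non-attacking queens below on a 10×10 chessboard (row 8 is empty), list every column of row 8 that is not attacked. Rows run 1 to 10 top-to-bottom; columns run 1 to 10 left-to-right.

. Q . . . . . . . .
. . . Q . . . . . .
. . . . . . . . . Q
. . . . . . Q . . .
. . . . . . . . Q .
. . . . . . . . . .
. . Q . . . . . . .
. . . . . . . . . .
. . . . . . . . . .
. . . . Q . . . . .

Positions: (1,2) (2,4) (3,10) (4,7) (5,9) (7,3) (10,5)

columns 1, 8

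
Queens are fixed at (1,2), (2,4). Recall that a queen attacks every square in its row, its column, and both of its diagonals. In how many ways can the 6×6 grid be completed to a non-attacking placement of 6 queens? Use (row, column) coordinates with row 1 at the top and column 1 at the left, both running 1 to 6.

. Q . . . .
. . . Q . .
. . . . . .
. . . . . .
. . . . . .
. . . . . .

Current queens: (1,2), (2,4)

Branch on row 3: col 1 → 0; col 6 → 1.
Sum: 0 + 1 = 1.

1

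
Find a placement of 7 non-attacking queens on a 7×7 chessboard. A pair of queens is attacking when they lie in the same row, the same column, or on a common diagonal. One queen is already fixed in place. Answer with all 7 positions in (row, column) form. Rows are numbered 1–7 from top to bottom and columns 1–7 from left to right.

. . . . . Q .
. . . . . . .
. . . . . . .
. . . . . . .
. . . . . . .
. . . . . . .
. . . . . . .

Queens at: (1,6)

(1,6) (2,1) (3,3) (4,5) (5,7) (6,2) (7,4)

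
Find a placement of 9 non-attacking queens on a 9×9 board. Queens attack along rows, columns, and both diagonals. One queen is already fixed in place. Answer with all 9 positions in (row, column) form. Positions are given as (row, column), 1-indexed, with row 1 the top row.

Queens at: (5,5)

Row 1: attacked by (5,5)→{1,5,9}. Safe: 2, 3, 4, 6, 7, 8. Place at column 7.
Row 2: attacked by (1,7)→{6,7,8}; (5,5)→{2,5,8}. Safe: 1, 3, 4, 9. Place at column 1.
Row 3: attacked by (1,7)→{5,7,9}; (2,1)→{1,2}; (5,5)→{3,5,7}. Safe: 4, 6, 8. Place at column 6.
Row 4: attacked by (1,7)→{4,7}; (2,1)→{1,3}; (3,6)→{5,6,7}; (5,5)→{4,5,6}. Safe: 2, 8, 9. Place at column 2.
Row 6: attacked by (1,7)→{2,7}; (2,1)→{1,5}; (3,6)→{3,6,9}; (4,2)→{2,4}; (5,5)→{4,5,6}. Safe: 8. Place at column 8.
Row 7: attacked by (1,7)→{1,7}; (2,1)→{1,6}; (3,6)→{2,6}; (4,2)→{2,5}; (5,5)→{3,5,7}; (6,8)→{7,8,9}. Safe: 4. Place at column 4.
Row 8: attacked by (1,7)→{7}; (2,1)→{1,7}; (3,6)→{1,6}; (4,2)→{2,6}; (5,5)→{2,5,8}; (6,8)→{6,8}; (7,4)→{3,4,5}. Safe: 9. Place at column 9.
Row 9: attacked by (1,7)→{7}; (2,1)→{1,8}; (3,6)→{6}; (4,2)→{2,7}; (5,5)→{1,5,9}; (6,8)→{5,8}; (7,4)→{2,4,6}; (8,9)→{8,9}. Safe: 3. Place at column 3.
Columns [7, 1, 6, 2, 5, 8, 4, 9, 3], r−c [-6, 1, -3, 2, 0, -2, 3, -1, 6], r+c [8, 3, 9, 6, 10, 14, 11, 17, 12] are all distinct, so no two queens attack.

(1,7) (2,1) (3,6) (4,2) (5,5) (6,8) (7,4) (8,9) (9,3)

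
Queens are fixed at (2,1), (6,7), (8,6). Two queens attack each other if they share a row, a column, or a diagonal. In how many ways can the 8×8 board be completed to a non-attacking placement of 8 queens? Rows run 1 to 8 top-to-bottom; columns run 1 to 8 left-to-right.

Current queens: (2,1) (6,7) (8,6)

Branch on row 1: col 3 → 0; col 4 → 1; col 5 → 1; col 8 → 0.
Sum: 0 + 1 + 1 + 0 = 2.

2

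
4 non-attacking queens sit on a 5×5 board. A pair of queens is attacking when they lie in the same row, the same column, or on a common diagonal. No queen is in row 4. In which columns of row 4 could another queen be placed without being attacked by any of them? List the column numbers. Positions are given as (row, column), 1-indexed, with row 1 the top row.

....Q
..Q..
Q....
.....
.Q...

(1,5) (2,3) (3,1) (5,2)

columns 4

(1,5) attacks row 4 at column 5 and diagonals 2.
(2,3) attacks row 4 at column 3 and diagonals 1, 5.
(3,1) attacks row 4 at column 1 and diagonals 2.
(5,2) attacks row 4 at column 2 and diagonals 1, 3.
Attacked columns: {1, 2, 3, 5}. Safe: {4}.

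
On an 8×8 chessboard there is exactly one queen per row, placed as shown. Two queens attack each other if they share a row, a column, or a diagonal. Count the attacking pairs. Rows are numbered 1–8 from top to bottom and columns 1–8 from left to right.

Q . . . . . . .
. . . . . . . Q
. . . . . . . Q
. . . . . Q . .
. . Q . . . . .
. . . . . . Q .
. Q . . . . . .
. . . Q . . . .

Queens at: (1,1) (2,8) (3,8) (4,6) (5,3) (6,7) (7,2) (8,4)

2

Same column: (2,8)–(3,8) (column 8).
Same diagonal: (2,8)–(4,6) (|2−4| = |8−6| = 2).
Total attacking pairs: 2.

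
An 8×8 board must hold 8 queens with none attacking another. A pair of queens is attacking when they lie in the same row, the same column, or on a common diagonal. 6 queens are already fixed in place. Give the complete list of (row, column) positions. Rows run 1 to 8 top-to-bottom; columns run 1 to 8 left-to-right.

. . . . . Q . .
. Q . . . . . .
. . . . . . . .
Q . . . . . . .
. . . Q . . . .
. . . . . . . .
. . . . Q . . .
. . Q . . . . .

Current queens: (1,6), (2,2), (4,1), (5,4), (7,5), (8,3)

Row 3: attacked by (1,6)→{4,6,8}; (2,2)→{1,2,3}; (4,1)→{1,2}; (5,4)→{2,4,6}; (7,5)→{1,5}; (8,3)→{3,8}. Safe: 7. Place at column 7.
Row 6: attacked by (1,6)→{1,6}; (2,2)→{2,6}; (3,7)→{4,7}; (4,1)→{1,3}; (5,4)→{3,4,5}; (7,5)→{4,5,6}; (8,3)→{1,3,5}. Safe: 8. Place at column 8.
Columns [6, 2, 7, 1, 4, 8, 5, 3], r−c [-5, 0, -4, 3, 1, -2, 2, 5], r+c [7, 4, 10, 5, 9, 14, 12, 11] are all distinct, so no two queens attack.

(1,6) (2,2) (3,7) (4,1) (5,4) (6,8) (7,5) (8,3)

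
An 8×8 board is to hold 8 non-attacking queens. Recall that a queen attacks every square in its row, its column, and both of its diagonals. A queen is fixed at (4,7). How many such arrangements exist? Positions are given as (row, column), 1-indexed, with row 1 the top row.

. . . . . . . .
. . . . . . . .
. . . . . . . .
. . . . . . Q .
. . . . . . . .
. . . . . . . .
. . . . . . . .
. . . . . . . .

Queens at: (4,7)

8

Branch on row 1: col 1 → 0; col 2 → 1; col 3 → 3; col 5 → 2; col 6 → 2; col 8 → 0.
Sum: 0 + 1 + 3 + 2 + 2 + 0 = 8.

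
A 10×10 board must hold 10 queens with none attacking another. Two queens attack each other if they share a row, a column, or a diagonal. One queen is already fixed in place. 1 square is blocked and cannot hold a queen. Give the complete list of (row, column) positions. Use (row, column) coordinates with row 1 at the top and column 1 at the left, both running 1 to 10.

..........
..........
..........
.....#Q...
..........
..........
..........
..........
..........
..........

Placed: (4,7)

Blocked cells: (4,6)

(1,1) (2,3) (3,9) (4,7) (5,10) (6,4) (7,2) (8,5) (9,8) (10,6)

Row 1: attacked by (4,7)→{4,7,10}. Safe: 1, 2, 3, 5, 6, 8, 9. Place at column 1.
Row 2: attacked by (1,1)→{1,2}; (4,7)→{5,7,9}. Safe: 3, 4, 6, 8, 10. Place at column 3.
Row 3: attacked by (1,1)→{1,3}; (2,3)→{2,3,4}; (4,7)→{6,7,8}. Safe: 5, 9, 10. Place at column 9.
Row 5: attacked by (1,1)→{1,5}; (2,3)→{3,6}; (3,9)→{7,9}; (4,7)→{6,7,8}. Safe: 2, 4, 10. Place at column 10.
Row 6: attacked by (1,1)→{1,6}; (2,3)→{3,7}; (3,9)→{6,9}; (4,7)→{5,7,9}; (5,10)→{9,10}. Safe: 2, 4, 8. Place at column 4.
Row 7: attacked by (1,1)→{1,7}; (2,3)→{3,8}; (3,9)→{5,9}; (4,7)→{4,7,10}; (5,10)→{8,10}; (6,4)→{3,4,5}. Safe: 2, 6. Place at column 2.
Row 8: attacked by (1,1)→{1,8}; (2,3)→{3,9}; (3,9)→{4,9}; (4,7)→{3,7}; (5,10)→{7,10}; (6,4)→{2,4,6}; (7,2)→{1,2,3}. Safe: 5. Place at column 5.
Row 9: attacked by (1,1)→{1,9}; (2,3)→{3,10}; (3,9)→{3,9}; (4,7)→{2,7}; (5,10)→{6,10}; (6,4)→{1,4,7}; (7,2)→{2,4}; (8,5)→{4,5,6}. Safe: 8. Place at column 8.
Row 10: attacked by (1,1)→{1,10}; (2,3)→{3}; (3,9)→{2,9}; (4,7)→{1,7}; (5,10)→{5,10}; (6,4)→{4,8}; (7,2)→{2,5}; (8,5)→{3,5,7}; (9,8)→{7,8,9}. Safe: 6. Place at column 6.
Columns [1, 3, 9, 7, 10, 4, 2, 5, 8, 6], r−c [0, -1, -6, -3, -5, 2, 5, 3, 1, 4], r+c [2, 5, 12, 11, 15, 10, 9, 13, 17, 16] are all distinct, so no two queens attack.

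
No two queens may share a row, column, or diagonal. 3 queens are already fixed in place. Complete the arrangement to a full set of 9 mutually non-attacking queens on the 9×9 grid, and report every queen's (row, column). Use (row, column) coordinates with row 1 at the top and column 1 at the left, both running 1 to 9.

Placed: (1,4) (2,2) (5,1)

Row 3: attacked by (1,4)→{2,4,6}; (2,2)→{1,2,3}; (5,1)→{1,3}. Safe: 5, 7, 8, 9. Place at column 9.
Row 4: attacked by (1,4)→{1,4,7}; (2,2)→{2,4}; (3,9)→{8,9}; (5,1)→{1,2}. Safe: 3, 5, 6. Place at column 5.
Row 6: attacked by (1,4)→{4,9}; (2,2)→{2,6}; (3,9)→{6,9}; (4,5)→{3,5,7}; (5,1)→{1,2}. Safe: 8. Place at column 8.
Row 7: attacked by (1,4)→{4}; (2,2)→{2,7}; (3,9)→{5,9}; (4,5)→{2,5,8}; (5,1)→{1,3}; (6,8)→{7,8,9}. Safe: 6. Place at column 6.
Row 8: attacked by (1,4)→{4}; (2,2)→{2,8}; (3,9)→{4,9}; (4,5)→{1,5,9}; (5,1)→{1,4}; (6,8)→{6,8}; (7,6)→{5,6,7}. Safe: 3. Place at column 3.
Row 9: attacked by (1,4)→{4}; (2,2)→{2,9}; (3,9)→{3,9}; (4,5)→{5}; (5,1)→{1,5}; (6,8)→{5,8}; (7,6)→{4,6,8}; (8,3)→{2,3,4}. Safe: 7. Place at column 7.
Columns [4, 2, 9, 5, 1, 8, 6, 3, 7], r−c [-3, 0, -6, -1, 4, -2, 1, 5, 2], r+c [5, 4, 12, 9, 6, 14, 13, 11, 16] are all distinct, so no two queens attack.

(1,4) (2,2) (3,9) (4,5) (5,1) (6,8) (7,6) (8,3) (9,7)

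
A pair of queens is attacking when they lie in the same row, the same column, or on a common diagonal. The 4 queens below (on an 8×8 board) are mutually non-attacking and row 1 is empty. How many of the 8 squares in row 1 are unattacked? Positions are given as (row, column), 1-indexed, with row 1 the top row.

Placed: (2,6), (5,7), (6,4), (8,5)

(2,6) attacks row 1 at column 6 and diagonals 5, 7.
(5,7) attacks row 1 at column 7 and diagonals 3.
(6,4) attacks row 1 at column 4.
(8,5) attacks row 1 at column 5.
Attacked columns: {3, 4, 5, 6, 7}. Safe: {1, 2, 8}.

3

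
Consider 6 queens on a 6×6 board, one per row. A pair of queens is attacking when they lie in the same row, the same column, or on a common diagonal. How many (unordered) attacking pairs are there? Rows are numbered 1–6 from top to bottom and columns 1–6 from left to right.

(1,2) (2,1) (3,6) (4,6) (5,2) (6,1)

5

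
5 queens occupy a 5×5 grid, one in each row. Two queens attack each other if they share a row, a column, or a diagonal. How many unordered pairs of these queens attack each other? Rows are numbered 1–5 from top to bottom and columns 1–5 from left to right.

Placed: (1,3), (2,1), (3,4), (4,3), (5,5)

3

Same column: (1,3)–(4,3) (column 3).
Same diagonal: (2,1)–(4,3) (|2−4| = |1−3| = 2); (3,4)–(4,3) (|3−4| = |4−3| = 1).
Total attacking pairs: 3.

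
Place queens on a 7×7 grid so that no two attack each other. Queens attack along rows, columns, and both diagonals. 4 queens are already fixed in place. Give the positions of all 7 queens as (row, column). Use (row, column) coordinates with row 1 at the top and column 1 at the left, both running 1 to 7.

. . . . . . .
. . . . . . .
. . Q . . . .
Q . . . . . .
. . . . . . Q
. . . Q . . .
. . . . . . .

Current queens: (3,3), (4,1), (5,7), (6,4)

Row 1: attacked by (3,3)→{1,3,5}; (4,1)→{1,4}; (5,7)→{3,7}; (6,4)→{4}. Safe: 2, 6. Place at column 2.
Row 2: attacked by (1,2)→{1,2,3}; (3,3)→{2,3,4}; (4,1)→{1,3}; (5,7)→{4,7}; (6,4)→{4}. Safe: 5, 6. Place at column 5.
Row 7: attacked by (1,2)→{2}; (2,5)→{5}; (3,3)→{3,7}; (4,1)→{1,4}; (5,7)→{5,7}; (6,4)→{3,4,5}. Safe: 6. Place at column 6.
Columns [2, 5, 3, 1, 7, 4, 6], r−c [-1, -3, 0, 3, -2, 2, 1], r+c [3, 7, 6, 5, 12, 10, 13] are all distinct, so no two queens attack.

(1,2) (2,5) (3,3) (4,1) (5,7) (6,4) (7,6)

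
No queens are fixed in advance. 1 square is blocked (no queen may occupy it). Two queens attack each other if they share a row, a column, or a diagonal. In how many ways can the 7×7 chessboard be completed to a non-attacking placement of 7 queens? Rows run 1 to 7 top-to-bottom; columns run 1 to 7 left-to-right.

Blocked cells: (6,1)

Branch on row 1: col 1 → 4; col 2 → 6; col 3 → 5; col 4 → 4; col 5 → 4; col 6 → 7; col 7 → 3.
Sum: 4 + 6 + 5 + 4 + 4 + 7 + 3 = 33.

33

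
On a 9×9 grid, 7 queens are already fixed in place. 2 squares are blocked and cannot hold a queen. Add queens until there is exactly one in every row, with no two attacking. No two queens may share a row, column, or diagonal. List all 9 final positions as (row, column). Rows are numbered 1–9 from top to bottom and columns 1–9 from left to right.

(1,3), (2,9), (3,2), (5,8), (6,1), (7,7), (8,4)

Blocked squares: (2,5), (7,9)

Row 4: attacked by (1,3)→{3,6}; (2,9)→{7,9}; (3,2)→{1,2,3}; (5,8)→{7,8,9}; (6,1)→{1,3}; (7,7)→{4,7}; (8,4)→{4,8}. Safe: 5. Place at column 5.
Row 9: attacked by (1,3)→{3}; (2,9)→{2,9}; (3,2)→{2,8}; (4,5)→{5}; (5,8)→{4,8}; (6,1)→{1,4}; (7,7)→{5,7,9}; (8,4)→{3,4,5}. Safe: 6. Place at column 6.
Columns [3, 9, 2, 5, 8, 1, 7, 4, 6], r−c [-2, -7, 1, -1, -3, 5, 0, 4, 3], r+c [4, 11, 5, 9, 13, 7, 14, 12, 15] are all distinct, so no two queens attack.

(1,3) (2,9) (3,2) (4,5) (5,8) (6,1) (7,7) (8,4) (9,6)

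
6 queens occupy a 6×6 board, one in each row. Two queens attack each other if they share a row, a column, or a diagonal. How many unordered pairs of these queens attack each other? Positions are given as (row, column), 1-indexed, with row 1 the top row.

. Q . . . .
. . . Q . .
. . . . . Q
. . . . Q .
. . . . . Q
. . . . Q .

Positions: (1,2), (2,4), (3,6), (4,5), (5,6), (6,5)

7

Same column: (3,6)–(5,6) (column 6); (4,5)–(6,5) (column 5).
Same diagonal: (1,2)–(4,5) (|1−4| = |2−5| = 3); (1,2)–(5,6) (|1−5| = |2−6| = 4); (3,6)–(4,5) (|3−4| = |6−5| = 1); (4,5)–(5,6) (|4−5| = |5−6| = 1); (5,6)–(6,5) (|5−6| = |6−5| = 1).
Total attacking pairs: 7.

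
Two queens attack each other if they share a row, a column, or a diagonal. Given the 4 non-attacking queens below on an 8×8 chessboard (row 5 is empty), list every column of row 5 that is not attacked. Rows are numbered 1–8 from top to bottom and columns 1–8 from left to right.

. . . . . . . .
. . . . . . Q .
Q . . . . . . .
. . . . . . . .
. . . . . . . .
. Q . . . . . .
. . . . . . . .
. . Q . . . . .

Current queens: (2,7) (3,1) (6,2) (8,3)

(2,7) attacks row 5 at column 7 and diagonals 4.
(3,1) attacks row 5 at column 1 and diagonals 3.
(6,2) attacks row 5 at column 2 and diagonals 1, 3.
(8,3) attacks row 5 at column 3 and diagonals 6.
Attacked columns: {1, 2, 3, 4, 6, 7}. Safe: {5, 8}.

columns 5, 8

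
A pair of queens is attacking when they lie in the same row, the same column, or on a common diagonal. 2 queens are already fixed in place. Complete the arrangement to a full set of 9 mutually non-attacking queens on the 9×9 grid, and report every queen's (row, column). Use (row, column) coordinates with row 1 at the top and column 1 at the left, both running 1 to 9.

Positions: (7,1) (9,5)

(1,9) (2,4) (3,6) (4,8) (5,2) (6,7) (7,1) (8,3) (9,5)

Row 1: attacked by (7,1)→{1,7}; (9,5)→{5}. Safe: 2, 3, 4, 6, 8, 9. Place at column 9.
Row 2: attacked by (1,9)→{8,9}; (7,1)→{1,6}; (9,5)→{5}. Safe: 2, 3, 4, 7. Place at column 4.
Row 3: attacked by (1,9)→{7,9}; (2,4)→{3,4,5}; (7,1)→{1,5}; (9,5)→{5}. Safe: 2, 6, 8. Place at column 6.
Row 4: attacked by (1,9)→{6,9}; (2,4)→{2,4,6}; (3,6)→{5,6,7}; (7,1)→{1,4}; (9,5)→{5}. Safe: 3, 8. Place at column 8.
Row 5: attacked by (1,9)→{5,9}; (2,4)→{1,4,7}; (3,6)→{4,6,8}; (4,8)→{7,8,9}; (7,1)→{1,3}; (9,5)→{1,5,9}. Safe: 2. Place at column 2.
Row 6: attacked by (1,9)→{4,9}; (2,4)→{4,8}; (3,6)→{3,6,9}; (4,8)→{6,8}; (5,2)→{1,2,3}; (7,1)→{1,2}; (9,5)→{2,5,8}. Safe: 7. Place at column 7.
Row 8: attacked by (1,9)→{2,9}; (2,4)→{4}; (3,6)→{1,6}; (4,8)→{4,8}; (5,2)→{2,5}; (6,7)→{5,7,9}; (7,1)→{1,2}; (9,5)→{4,5,6}. Safe: 3. Place at column 3.
Columns [9, 4, 6, 8, 2, 7, 1, 3, 5], r−c [-8, -2, -3, -4, 3, -1, 6, 5, 4], r+c [10, 6, 9, 12, 7, 13, 8, 11, 14] are all distinct, so no two queens attack.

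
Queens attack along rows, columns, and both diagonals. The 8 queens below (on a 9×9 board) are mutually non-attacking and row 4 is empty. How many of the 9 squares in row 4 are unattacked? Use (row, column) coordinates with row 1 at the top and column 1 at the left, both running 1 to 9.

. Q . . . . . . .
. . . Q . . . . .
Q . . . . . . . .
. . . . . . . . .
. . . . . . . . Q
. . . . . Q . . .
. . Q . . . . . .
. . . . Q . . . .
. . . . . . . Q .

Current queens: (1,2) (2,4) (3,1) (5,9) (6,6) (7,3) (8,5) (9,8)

(1,2) attacks row 4 at column 2 and diagonals 5.
(2,4) attacks row 4 at column 4 and diagonals 2, 6.
(3,1) attacks row 4 at column 1 and diagonals 2.
(5,9) attacks row 4 at column 9 and diagonals 8.
(6,6) attacks row 4 at column 6 and diagonals 4, 8.
(7,3) attacks row 4 at column 3 and diagonals 6.
(8,5) attacks row 4 at column 5 and diagonals 1, 9.
(9,8) attacks row 4 at column 8 and diagonals 3.
Attacked columns: {1, 2, 3, 4, 5, 6, 8, 9}. Safe: {7}.

1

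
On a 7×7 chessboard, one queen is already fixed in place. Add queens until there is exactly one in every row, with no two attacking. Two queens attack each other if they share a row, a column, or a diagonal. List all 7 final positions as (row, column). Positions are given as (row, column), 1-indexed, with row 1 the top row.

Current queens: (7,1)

Row 1: attacked by (7,1)→{1,7}. Safe: 2, 3, 4, 5, 6. Place at column 3.
Row 2: attacked by (1,3)→{2,3,4}; (7,1)→{1,6}. Safe: 5, 7. Place at column 5.
Row 3: attacked by (1,3)→{1,3,5}; (2,5)→{4,5,6}; (7,1)→{1,5}. Safe: 2, 7. Place at column 7.
Row 4: attacked by (1,3)→{3,6}; (2,5)→{3,5,7}; (3,7)→{6,7}; (7,1)→{1,4}. Safe: 2. Place at column 2.
Row 5: attacked by (1,3)→{3,7}; (2,5)→{2,5}; (3,7)→{5,7}; (4,2)→{1,2,3}; (7,1)→{1,3}. Safe: 4, 6. Place at column 4.
Row 6: attacked by (1,3)→{3}; (2,5)→{1,5}; (3,7)→{4,7}; (4,2)→{2,4}; (5,4)→{3,4,5}; (7,1)→{1,2}. Safe: 6. Place at column 6.
Columns [3, 5, 7, 2, 4, 6, 1], r−c [-2, -3, -4, 2, 1, 0, 6], r+c [4, 7, 10, 6, 9, 12, 8] are all distinct, so no two queens attack.

(1,3) (2,5) (3,7) (4,2) (5,4) (6,6) (7,1)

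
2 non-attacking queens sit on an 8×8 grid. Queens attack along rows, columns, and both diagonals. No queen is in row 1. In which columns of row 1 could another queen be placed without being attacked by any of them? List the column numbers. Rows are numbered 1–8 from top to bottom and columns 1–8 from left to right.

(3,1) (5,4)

columns 2, 5, 6, 7

(3,1) attacks row 1 at column 1 and diagonals 3.
(5,4) attacks row 1 at column 4 and diagonals 8.
Attacked columns: {1, 3, 4, 8}. Safe: {2, 5, 6, 7}.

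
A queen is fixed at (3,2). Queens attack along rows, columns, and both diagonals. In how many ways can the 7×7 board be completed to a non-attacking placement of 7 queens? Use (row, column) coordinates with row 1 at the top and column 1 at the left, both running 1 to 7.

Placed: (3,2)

6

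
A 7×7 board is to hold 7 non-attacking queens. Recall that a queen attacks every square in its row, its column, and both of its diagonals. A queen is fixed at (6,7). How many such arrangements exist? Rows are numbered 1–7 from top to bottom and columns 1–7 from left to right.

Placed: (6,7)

7

Branch on row 1: col 1 → 1; col 3 → 2; col 4 → 2; col 5 → 1; col 6 → 1.
Sum: 1 + 2 + 2 + 1 + 1 = 7.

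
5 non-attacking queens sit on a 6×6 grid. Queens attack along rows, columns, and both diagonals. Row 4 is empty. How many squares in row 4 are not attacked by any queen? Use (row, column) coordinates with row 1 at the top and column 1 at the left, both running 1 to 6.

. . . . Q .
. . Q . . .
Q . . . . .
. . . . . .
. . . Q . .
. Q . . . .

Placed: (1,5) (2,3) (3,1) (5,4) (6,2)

1

(1,5) attacks row 4 at column 5 and diagonals 2.
(2,3) attacks row 4 at column 3 and diagonals 1, 5.
(3,1) attacks row 4 at column 1 and diagonals 2.
(5,4) attacks row 4 at column 4 and diagonals 3, 5.
(6,2) attacks row 4 at column 2 and diagonals 4.
Attacked columns: {1, 2, 3, 4, 5}. Safe: {6}.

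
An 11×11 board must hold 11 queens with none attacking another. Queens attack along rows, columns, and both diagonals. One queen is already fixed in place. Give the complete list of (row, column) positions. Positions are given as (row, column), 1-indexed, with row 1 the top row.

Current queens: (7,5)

Row 1: attacked by (7,5)→{5,11}. Safe: 1, 2, 3, 4, 6, 7, 8, 9, 10. Place at column 6.
Row 2: attacked by (1,6)→{5,6,7}; (7,5)→{5,10}. Safe: 1, 2, 3, 4, 8, 9, 11. Place at column 9.
Row 3: attacked by (1,6)→{4,6,8}; (2,9)→{8,9,10}; (7,5)→{1,5,9}. Safe: 2, 3, 7, 11. Place at column 2.
Row 4: attacked by (1,6)→{3,6,9}; (2,9)→{7,9,11}; (3,2)→{1,2,3}; (7,5)→{2,5,8}. Safe: 4, 10. Place at column 4.
Row 5: attacked by (1,6)→{2,6,10}; (2,9)→{6,9}; (3,2)→{2,4}; (4,4)→{3,4,5}; (7,5)→{3,5,7}. Safe: 1, 8, 11. Place at column 8.
Row 6: attacked by (1,6)→{1,6,11}; (2,9)→{5,9}; (3,2)→{2,5}; (4,4)→{2,4,6}; (5,8)→{7,8,9}; (7,5)→{4,5,6}. Safe: 3, 10. Place at column 10.
Row 8: attacked by (1,6)→{6}; (2,9)→{3,9}; (3,2)→{2,7}; (4,4)→{4,8}; (5,8)→{5,8,11}; (6,10)→{8,10}; (7,5)→{4,5,6}. Safe: 1. Place at column 1.
Row 9: attacked by (1,6)→{6}; (2,9)→{2,9}; (3,2)→{2,8}; (4,4)→{4,9}; (5,8)→{4,8}; (6,10)→{7,10}; (7,5)→{3,5,7}; (8,1)→{1,2}. Safe: 11. Place at column 11.
Row 10: attacked by (1,6)→{6}; (2,9)→{1,9}; (3,2)→{2,9}; (4,4)→{4,10}; (5,8)→{3,8}; (6,10)→{6,10}; (7,5)→{2,5,8}; (8,1)→{1,3}; (9,11)→{10,11}. Safe: 7. Place at column 7.
Row 11: attacked by (1,6)→{6}; (2,9)→{9}; (3,2)→{2,10}; (4,4)→{4,11}; (5,8)→{2,8}; (6,10)→{5,10}; (7,5)→{1,5,9}; (8,1)→{1,4}; (9,11)→{9,11}; (10,7)→{6,7,8}. Safe: 3. Place at column 3.
Columns [6, 9, 2, 4, 8, 10, 5, 1, 11, 7, 3], r−c [-5, -7, 1, 0, -3, -4, 2, 7, -2, 3, 8], r+c [7, 11, 5, 8, 13, 16, 12, 9, 20, 17, 14] are all distinct, so no two queens attack.

(1,6) (2,9) (3,2) (4,4) (5,8) (6,10) (7,5) (8,1) (9,11) (10,7) (11,3)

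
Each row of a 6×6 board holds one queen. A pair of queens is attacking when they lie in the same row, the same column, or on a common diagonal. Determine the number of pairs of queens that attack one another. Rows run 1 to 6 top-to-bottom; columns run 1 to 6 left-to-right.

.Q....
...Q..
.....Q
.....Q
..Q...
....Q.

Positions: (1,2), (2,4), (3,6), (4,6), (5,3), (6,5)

2

Same column: (3,6)–(4,6) (column 6).
Same diagonal: (2,4)–(4,6) (|2−4| = |4−6| = 2).
Total attacking pairs: 2.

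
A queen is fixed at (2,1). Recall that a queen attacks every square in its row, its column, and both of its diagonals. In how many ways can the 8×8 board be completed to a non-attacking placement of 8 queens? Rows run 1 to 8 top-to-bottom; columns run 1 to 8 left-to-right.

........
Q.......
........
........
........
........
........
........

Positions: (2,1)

8

Branch on row 1: col 3 → 1; col 4 → 2; col 5 → 3; col 6 → 1; col 7 → 1; col 8 → 0.
Sum: 1 + 2 + 3 + 1 + 1 + 0 = 8.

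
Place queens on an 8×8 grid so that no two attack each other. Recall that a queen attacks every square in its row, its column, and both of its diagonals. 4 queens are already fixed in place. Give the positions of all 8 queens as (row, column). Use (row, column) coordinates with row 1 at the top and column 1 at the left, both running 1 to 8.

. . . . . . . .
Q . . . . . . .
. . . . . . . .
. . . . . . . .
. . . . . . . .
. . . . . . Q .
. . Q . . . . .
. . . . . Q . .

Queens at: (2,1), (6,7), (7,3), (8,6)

(1,4) (2,1) (3,5) (4,8) (5,2) (6,7) (7,3) (8,6)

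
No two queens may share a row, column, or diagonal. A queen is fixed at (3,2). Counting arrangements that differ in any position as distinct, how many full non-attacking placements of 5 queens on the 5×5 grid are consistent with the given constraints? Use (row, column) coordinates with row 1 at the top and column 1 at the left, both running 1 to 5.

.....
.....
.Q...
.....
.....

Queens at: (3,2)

2

Branch on row 1: col 1 → 1; col 3 → 1; col 5 → 0.
Sum: 1 + 1 + 0 = 2.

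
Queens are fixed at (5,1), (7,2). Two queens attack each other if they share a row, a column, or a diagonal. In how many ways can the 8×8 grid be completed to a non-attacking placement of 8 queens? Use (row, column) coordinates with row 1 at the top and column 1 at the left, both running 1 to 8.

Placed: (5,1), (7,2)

Branch on row 1: col 3 → 2; col 4 → 1; col 6 → 3; col 7 → 0.
Sum: 2 + 1 + 3 + 0 = 6.

6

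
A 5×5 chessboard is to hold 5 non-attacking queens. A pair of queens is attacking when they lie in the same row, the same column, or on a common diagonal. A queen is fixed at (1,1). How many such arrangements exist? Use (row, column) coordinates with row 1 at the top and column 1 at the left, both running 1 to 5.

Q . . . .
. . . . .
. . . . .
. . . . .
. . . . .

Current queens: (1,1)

2

Branch on row 2: col 3 → 1; col 4 → 1; col 5 → 0.
Sum: 1 + 1 + 0 = 2.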